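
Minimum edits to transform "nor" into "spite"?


Word 1: "nor" (length 3)
Word 2: "spite" (length 5)
One optimal edit sequence (insert/delete/substitute each cost 1):
  1. insert 's'  (+1)
  2. insert 'p'  (+1)
  3. substitute 'n' -> 'i'  (+1)
  4. substitute 'o' -> 't'  (+1)
  5. substitute 'r' -> 'e'  (+1)
Total edit operations: 5
Edit distance = 5


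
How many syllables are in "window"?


Word: "window"
Syllable breakdown: win | dow
Counting: 2 parts
= 2 syllables


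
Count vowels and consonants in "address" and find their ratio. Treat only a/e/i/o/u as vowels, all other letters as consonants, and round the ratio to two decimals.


Word: "address"
Vowels (a,e,i,o,u): 2
Consonants: 5
Ratio = 2/5
= 0.40


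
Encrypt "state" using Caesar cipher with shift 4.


Word: "state"
Shift: 4
Each letter → (letter + shift) mod 26:
  's' (18) + 4 = 22 → 'w'
  't' (19) + 4 = 23 → 'x'
  'a' (0) + 4 = 4 → 'e'
  't' (19) + 4 = 23 → 'x'
  'e' (4) + 4 = 8 → 'i'
Result = "wxexi"


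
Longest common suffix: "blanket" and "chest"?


Word 1: "blanket"
Word 2: "chest"
Comparing from end:
  Pos -1: 't' == 't'
  Pos -2: 'e' != 's' (stop)
LCS = "t" (length 1)


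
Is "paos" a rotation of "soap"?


Word: "soap", Candidate: "paos"
Method: check if candidate is substring of word+word
"soapsoap" contains "paos"? No
Is rotation = No


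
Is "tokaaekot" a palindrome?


Word: "tokaaekot"
Reversed: "tokeaakot"
Forward == Backward? tokaaekot != tokeaakot
Palindrome = No


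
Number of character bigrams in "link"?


Word: "link" (length 4)
Number of 2-grams = length - 2 + 1 = 4 - 2 + 1
= 3


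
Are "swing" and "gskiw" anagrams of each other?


Word 1: "swing" → sorted: ginsw
Word 2: "gskiw" → sorted: giksw
Same letters? ginsw != giksw
Anagram = No


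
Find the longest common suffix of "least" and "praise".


Word 1: "least"
Word 2: "praise"
Comparing from end:
  Pos -1: 't' != 'e' (stop)
LCS = "" (length 0)


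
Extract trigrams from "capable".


Word: "capable" (length 7)
Number of trigrams = 7 - 3 + 1 = 5
  Position 0: "cap"
  Position 1: "apa"
  Position 2: "pab"
  Position 3: "abl"
  Position 4: "ble"
Trigrams = "cap", "apa", "pab", "abl", "ble"


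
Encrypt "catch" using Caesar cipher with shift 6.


Word: "catch"
Shift: 6
Each letter → (letter + shift) mod 26:
  'c' (2) + 6 = 8 → 'i'
  'a' (0) + 6 = 6 → 'g'
  't' (19) + 6 = 25 → 'z'
  'c' (2) + 6 = 8 → 'i'
  'h' (7) + 6 = 13 → 'n'
Result = "igzin"


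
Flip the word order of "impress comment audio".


Original: "impress comment audio"
Words (1..n): impress | comment | audio
Reversed (n..1): audio | comment | impress
Result = "audio comment impress"


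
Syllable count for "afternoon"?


Word: "afternoon"
Syllable breakdown: af · ter · noon
Counting: 3 parts
= 3 syllables


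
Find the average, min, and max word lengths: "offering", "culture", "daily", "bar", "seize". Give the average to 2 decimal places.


Lengths: "offering"=8, "culture"=7, "daily"=5, "bar"=3, "seize"=5
Sum = 28, Count = 5
Average = 28/5 = 5.60
= avg=5.60, min=3, max=8


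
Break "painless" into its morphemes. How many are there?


Word: "painless"
Morphemes: pain / -less
Each morpheme carries meaning
= 2 morphemes


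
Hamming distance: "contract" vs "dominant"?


Comparing character by character (same length = 8):
  Pos 0: 'c' vs 'd' !=
  Pos 1: 'o' vs 'o' =
  Pos 2: 'n' vs 'm' !=
  Pos 3: 't' vs 'i' !=
  Pos 4: 'r' vs 'n' !=
  Pos 5: 'a' vs 'a' =
  Pos 6: 'c' vs 'n' !=
  Pos 7: 't' vs 't' =
Hamming distance = 5


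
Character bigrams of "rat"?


Word: "rat" (length 3)
Number of bigrams = 3 - 2 + 1 = 2
  Position 0: "ra"
  Position 1: "at"
Bigrams = "ra", "at"


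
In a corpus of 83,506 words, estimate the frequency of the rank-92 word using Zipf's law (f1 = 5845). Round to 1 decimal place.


Zipf's law: f(r) = f(1) / r
f(1) = 5845
f(92) = 5845 / 92
= 63.5 occurrences


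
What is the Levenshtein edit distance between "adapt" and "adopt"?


Word 1: "adapt" (length 5)
Word 2: "adopt" (length 5)
One optimal edit sequence (insert/delete/substitute each cost 1):
  1. keep 'a'
  2. keep 'd'
  3. substitute 'a' -> 'o'  (+1)
  4. keep 'p'
  5. keep 't'
Total edit operations: 1
Edit distance = 1


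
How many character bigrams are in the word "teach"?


Word: "teach" (length 5)
Number of 2-grams = length - 2 + 1 = 5 - 2 + 1
= 4


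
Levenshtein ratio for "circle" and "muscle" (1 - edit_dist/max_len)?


Word 1: "circle" (length 6)
Word 2: "muscle" (length 6)
One optimal edit sequence:
  1. substitute 'c' -> 'm'  (+1)
  2. substitute 'i' -> 'u'  (+1)
  3. substitute 'r' -> 's'  (+1)
  4. keep 'c'
  5. keep 'l'
  6. keep 'e'
Edit distance = 3
Max length = max(6, 6) = 6
Similarity = 1 - 3/6
= 0.5000


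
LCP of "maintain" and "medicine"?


Word 1: "maintain"
Word 2: "medicine"
Comparing from start:
  Pos 0: 'm' == 'm'
  Pos 1: 'a' != 'e' (stop)
LCP = "m" (length 1)


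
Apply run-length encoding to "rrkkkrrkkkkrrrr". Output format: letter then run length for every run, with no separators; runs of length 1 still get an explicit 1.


String: "rrkkkrrkkkkrrrr"
Scanning for consecutive runs:
  'r' x 2
  'k' x 3
  'r' x 2
  'k' x 4
  'r' x 4
RLE = "r2k3r2k4r4"


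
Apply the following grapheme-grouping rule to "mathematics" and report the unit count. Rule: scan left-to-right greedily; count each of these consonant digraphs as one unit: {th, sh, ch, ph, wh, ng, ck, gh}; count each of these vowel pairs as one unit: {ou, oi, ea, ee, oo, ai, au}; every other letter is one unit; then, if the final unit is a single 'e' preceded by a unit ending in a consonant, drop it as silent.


Word: "mathematics" (11 letters)
Left-to-right scan:
  1. 'm' (letter)
  2. 'a' (letter)
  3. 'th' (digraph)
  4. 'e' (letter)
  5. 'm' (letter)
  6. 'a' (letter)
  7. 't' (letter)
  8. 'i' (letter)
  9. 'c' (letter)
  10. 's' (letter)
Units from scan: 10
Sound units = 10 units


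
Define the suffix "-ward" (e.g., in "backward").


Suffix: -ward
Example: backward (back + -ward)
Meaning = in the direction of


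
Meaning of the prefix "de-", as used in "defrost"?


Prefix: de-
Example: defrost (de- + frost)
Meaning = remove / reverse


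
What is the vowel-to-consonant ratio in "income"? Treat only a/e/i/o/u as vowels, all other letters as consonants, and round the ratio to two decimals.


Word: "income"
Vowels (a,e,i,o,u): 3
Consonants: 3
Ratio = 3/3
= 1.00


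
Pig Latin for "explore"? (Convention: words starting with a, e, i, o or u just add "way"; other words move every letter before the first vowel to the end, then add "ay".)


Word: "explore"
Starts with vowel → add 'way'
Pig Latin = "exploreway"


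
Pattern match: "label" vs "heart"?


Pattern of "label": [0, 1, 2, 3, 0]
Pattern of "heart": [0, 1, 2, 3, 4]
Patterns do not match
Same pattern = No


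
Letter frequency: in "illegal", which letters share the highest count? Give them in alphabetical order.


Word: "illegal"
Letter counts:
  'a': 1
  'e': 1
  'g': 1
  'i': 1
  'l': 3
Maximum count = 3
Most frequent = 'l' (3 times each)


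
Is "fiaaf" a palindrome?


Word: "fiaaf"
Reversed: "faaif"
Forward == Backward? fiaaf != faaif
Palindrome = No


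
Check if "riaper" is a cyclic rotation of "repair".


Word: "repair", Candidate: "riaper"
Method: check if candidate is substring of word+word
"repairrepair" contains "riaper"? No
Is rotation = No


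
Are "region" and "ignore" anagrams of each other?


Word 1: "region" → sorted: eginor
Word 2: "ignore" → sorted: eginor
Same letters? eginor == eginor
Anagram = Yes


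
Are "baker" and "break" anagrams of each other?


Word 1: "baker" → sorted: abekr
Word 2: "break" → sorted: abekr
Same letters? abekr == abekr
Anagram = Yes


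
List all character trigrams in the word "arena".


Word: "arena" (length 5)
Number of trigrams = 5 - 3 + 1 = 3
  Position 0: "are"
  Position 1: "ren"
  Position 2: "ena"
Trigrams = "are", "ren", "ena"


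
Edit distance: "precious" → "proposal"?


Word 1: "precious" (length 8)
Word 2: "proposal" (length 8)
One optimal edit sequence (insert/delete/substitute each cost 1):
  1. keep 'p'
  2. keep 'r'
  3. substitute 'e' -> 'o'  (+1)
  4. substitute 'c' -> 'p'  (+1)
  5. substitute 'i' -> 'o'  (+1)
  6. substitute 'o' -> 's'  (+1)
  7. substitute 'u' -> 'a'  (+1)
  8. substitute 's' -> 'l'  (+1)
Total edit operations: 6
Edit distance = 6


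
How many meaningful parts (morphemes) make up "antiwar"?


Word: "antiwar"
Morphemes: anti- | war
Each morpheme carries meaning
= 2 morphemes


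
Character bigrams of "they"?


Word: "they" (length 4)
Number of bigrams = 4 - 2 + 1 = 3
  Position 0: "th"
  Position 1: "he"
  Position 2: "ey"
Bigrams = "th", "he", "ey"


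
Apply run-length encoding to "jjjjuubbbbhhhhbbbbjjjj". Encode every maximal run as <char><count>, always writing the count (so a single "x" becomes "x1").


String: "jjjjuubbbbhhhhbbbbjjjj"
Scanning for consecutive runs:
  'j' x 4
  'u' x 2
  'b' x 4
  'h' x 4
  'b' x 4
  'j' x 4
RLE = "j4u2b4h4b4j4"


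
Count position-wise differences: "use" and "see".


Comparing character by character (same length = 3):
  Pos 0: 'u' vs 's' !=
  Pos 1: 's' vs 'e' !=
  Pos 2: 'e' vs 'e' =
Hamming distance = 2


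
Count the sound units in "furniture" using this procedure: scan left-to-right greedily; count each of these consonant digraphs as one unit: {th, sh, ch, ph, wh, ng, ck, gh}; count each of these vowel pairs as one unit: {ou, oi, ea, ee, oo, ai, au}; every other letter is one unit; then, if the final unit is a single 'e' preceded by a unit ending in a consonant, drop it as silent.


Word: "furniture" (9 letters)
Left-to-right scan:
  [1] 'f' (letter)
  [2] 'u' (letter)
  [3] 'r' (letter)
  [4] 'n' (letter)
  [5] 'i' (letter)
  [6] 't' (letter)
  [7] 'u' (letter)
  [8] 'r' (letter)
  [9] 'e' (letter)
Units from scan: 9
Final unit is 'e' after a consonant -> drop as silent (-1)
Sound units = 8 units


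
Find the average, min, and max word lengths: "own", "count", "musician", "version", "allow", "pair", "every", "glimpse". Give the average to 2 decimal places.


Lengths: "own"=3, "count"=5, "musician"=8, "version"=7, "allow"=5, "pair"=4, "every"=5, "glimpse"=7
Sum = 44, Count = 8
Average = 44/8 = 5.50
= avg=5.50, min=3, max=8


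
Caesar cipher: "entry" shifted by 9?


Word: "entry"
Shift: 9
Each letter → (letter + shift) mod 26:
  'e' (4) + 9 = 13 → 'n'
  'n' (13) + 9 = 22 → 'w'
  't' (19) + 9 = 2 → 'c'
  'r' (17) + 9 = 0 → 'a'
  'y' (24) + 9 = 7 → 'h'
Result = "nwcah"


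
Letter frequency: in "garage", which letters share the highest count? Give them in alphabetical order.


Word: "garage"
Letter counts:
  'a': 2
  'e': 1
  'g': 2
  'r': 1
Maximum count = 2
Most frequent = 'a', 'g' (2 times each)


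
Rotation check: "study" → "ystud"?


Word: "study", Candidate: "ystud"
Method: check if candidate is substring of word+word
"studystudy" contains "ystud"? Yes
Is rotation = Yes


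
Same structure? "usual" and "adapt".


Pattern of "usual": [0, 1, 0, 2, 3]
Pattern of "adapt": [0, 1, 0, 2, 3]
Patterns match
Same pattern = Yes


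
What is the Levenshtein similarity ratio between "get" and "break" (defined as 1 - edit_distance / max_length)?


Word 1: "get" (length 3)
Word 2: "break" (length 5)
One optimal edit sequence:
  1. insert 'b'  (+1)
  2. substitute 'g' -> 'r'  (+1)
  3. keep 'e'
  4. insert 'a'  (+1)
  5. substitute 't' -> 'k'  (+1)
Edit distance = 4
Max length = max(3, 5) = 5
Similarity = 1 - 4/5
= 0.2000


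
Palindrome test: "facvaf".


Word: "facvaf"
Reversed: "favcaf"
Forward == Backward? facvaf != favcaf
Palindrome = No


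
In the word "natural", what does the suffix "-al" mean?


Suffix: -al
Example: natural = nature + -al, with a spelling change
Meaning = relating to


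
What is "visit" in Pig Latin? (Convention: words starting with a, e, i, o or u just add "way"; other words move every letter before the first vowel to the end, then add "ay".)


Word: "visit"
Starts with consonant(s) → move to end, add 'ay'
Consonant cluster: "v"
Pig Latin = "isitvay"


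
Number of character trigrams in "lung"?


Word: "lung" (length 4)
Number of 3-grams = length - 3 + 1 = 4 - 3 + 1
= 2


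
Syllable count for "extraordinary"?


Word: "extraordinary"
Syllable breakdown: ex · traor · di · nar · y
Counting: 5 parts
= 5 syllables


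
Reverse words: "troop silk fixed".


Original: "troop silk fixed"
Words (1..n): troop | silk | fixed
Reversed (n..1): fixed | silk | troop
Result = "fixed silk troop"


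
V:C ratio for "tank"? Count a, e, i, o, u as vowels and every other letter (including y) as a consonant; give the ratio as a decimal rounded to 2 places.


Word: "tank"
Vowels (a,e,i,o,u): 1
Consonants: 3
Ratio = 1/3
= 0.33


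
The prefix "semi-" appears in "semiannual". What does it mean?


Prefix: semi-
Example: semiannual = semi- + annual
Meaning = half


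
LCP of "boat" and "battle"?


Word 1: "boat"
Word 2: "battle"
Comparing from start:
  Pos 0: 'b' == 'b'
  Pos 1: 'o' != 'a' (stop)
LCP = "b" (length 1)


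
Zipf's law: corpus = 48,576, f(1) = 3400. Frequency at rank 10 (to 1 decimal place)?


Zipf's law: f(r) = f(1) / r
f(1) = 3400
f(10) = 3400 / 10
= 340.0 occurrences


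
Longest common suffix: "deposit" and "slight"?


Word 1: "deposit"
Word 2: "slight"
Comparing from end:
  Pos -1: 't' == 't'
  Pos -2: 'i' != 'h' (stop)
LCS = "t" (length 1)


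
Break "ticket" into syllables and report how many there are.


Word: "ticket"
Syllable breakdown: tick | et
Counting: 2 parts
= 2 syllables


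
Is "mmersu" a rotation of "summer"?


Word: "summer", Candidate: "mmersu"
Method: check if candidate is substring of word+word
"summersummer" contains "mmersu"? Yes
Is rotation = Yes


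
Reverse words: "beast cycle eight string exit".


Original: "beast cycle eight string exit"
Words (1..n): beast | cycle | eight | string | exit
Reversed (n..1): exit | string | eight | cycle | beast
Result = "exit string eight cycle beast"


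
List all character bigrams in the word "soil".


Word: "soil" (length 4)
Number of bigrams = 4 - 2 + 1 = 3
  Position 0: "so"
  Position 1: "oi"
  Position 2: "il"
Bigrams = "so", "oi", "il"


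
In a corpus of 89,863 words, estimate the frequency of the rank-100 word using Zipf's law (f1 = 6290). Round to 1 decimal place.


Zipf's law: f(r) = f(1) / r
f(1) = 6290
f(100) = 6290 / 100
= 62.9 occurrences


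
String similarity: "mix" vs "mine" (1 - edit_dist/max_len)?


Word 1: "mix" (length 3)
Word 2: "mine" (length 4)
One optimal edit sequence:
  1. keep 'm'
  2. keep 'i'
  3. insert 'n'  (+1)
  4. substitute 'x' -> 'e'  (+1)
Edit distance = 2
Max length = max(3, 4) = 4
Similarity = 1 - 2/4
= 0.5000


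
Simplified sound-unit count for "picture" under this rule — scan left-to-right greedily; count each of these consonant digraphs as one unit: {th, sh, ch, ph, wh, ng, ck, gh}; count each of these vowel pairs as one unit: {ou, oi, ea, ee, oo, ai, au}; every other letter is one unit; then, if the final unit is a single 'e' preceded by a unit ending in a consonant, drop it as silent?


Word: "picture" (7 letters)
Left-to-right scan:
  (1) 'p' (letter)
  (2) 'i' (letter)
  (3) 'c' (letter)
  (4) 't' (letter)
  (5) 'u' (letter)
  (6) 'r' (letter)
  (7) 'e' (letter)
Units from scan: 7
Final unit is 'e' after a consonant -> drop as silent (-1)
Sound units = 6 units


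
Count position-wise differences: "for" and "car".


Comparing character by character (same length = 3):
  Pos 0: 'f' vs 'c' !=
  Pos 1: 'o' vs 'a' !=
  Pos 2: 'r' vs 'r' =
Hamming distance = 2


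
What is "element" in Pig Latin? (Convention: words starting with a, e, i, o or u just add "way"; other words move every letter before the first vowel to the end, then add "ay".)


Word: "element"
Starts with vowel → add 'way'
Pig Latin = "elementway"


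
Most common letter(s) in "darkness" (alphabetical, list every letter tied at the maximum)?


Word: "darkness"
Letter counts:
  'a': 1
  'd': 1
  'e': 1
  'k': 1
  'n': 1
  'r': 1
  's': 2
Maximum count = 2
Most frequent = 's' (2 times each)


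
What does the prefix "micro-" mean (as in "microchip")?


Prefix: micro-
Example: microchip = micro- + chip
Meaning = small


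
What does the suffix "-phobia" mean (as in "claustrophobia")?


Suffix: -phobia
Example: claustrophobia (claustro- + -phobia)
Meaning = fear of


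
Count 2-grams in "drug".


Word: "drug" (length 4)
Number of 2-grams = length - 2 + 1 = 4 - 2 + 1
= 3


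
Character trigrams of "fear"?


Word: "fear" (length 4)
Number of trigrams = 4 - 3 + 1 = 2
  Position 0: "fea"
  Position 1: "ear"
Trigrams = "fea", "ear"


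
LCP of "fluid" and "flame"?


Word 1: "fluid"
Word 2: "flame"
Comparing from start:
  Pos 0: 'f' == 'f'
  Pos 1: 'l' == 'l'
  Pos 2: 'u' != 'a' (stop)
LCP = "fl" (length 2)


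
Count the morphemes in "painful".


Word: "painful"
Morphemes: pain / -ful
Each morpheme carries meaning
= 2 morphemes


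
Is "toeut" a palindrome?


Word: "toeut"
Reversed: "tueot"
Forward == Backward? toeut != tueot
Palindrome = No


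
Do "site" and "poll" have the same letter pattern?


Pattern of "site": [0, 1, 2, 3]
Pattern of "poll": [0, 1, 2, 2]
Patterns do not match
Same pattern = No


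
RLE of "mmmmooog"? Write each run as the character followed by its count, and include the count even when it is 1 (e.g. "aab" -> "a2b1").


String: "mmmmooog"
Scanning for consecutive runs:
  'm' x 4
  'o' x 3
  'g' x 1
RLE = "m4o3g1"


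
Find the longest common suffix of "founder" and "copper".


Word 1: "founder"
Word 2: "copper"
Comparing from end:
  Pos -1: 'r' == 'r'
  Pos -2: 'e' == 'e'
  Pos -3: 'd' != 'p' (stop)
LCS = "er" (length 2)


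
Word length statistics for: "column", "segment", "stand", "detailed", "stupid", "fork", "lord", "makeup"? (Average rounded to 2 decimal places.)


Lengths: "column"=6, "segment"=7, "stand"=5, "detailed"=8, "stupid"=6, "fork"=4, "lord"=4, "makeup"=6
Sum = 46, Count = 8
Average = 46/8 = 5.75
= avg=5.75, min=4, max=8


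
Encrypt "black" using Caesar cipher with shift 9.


Word: "black"
Shift: 9
Each letter → (letter + shift) mod 26:
  'b' (1) + 9 = 10 → 'k'
  'l' (11) + 9 = 20 → 'u'
  'a' (0) + 9 = 9 → 'j'
  'c' (2) + 9 = 11 → 'l'
  'k' (10) + 9 = 19 → 't'
Result = "kujlt"


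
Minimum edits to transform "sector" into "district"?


Word 1: "sector" (length 6)
Word 2: "district" (length 8)
One optimal edit sequence (insert/delete/substitute each cost 1):
  1. insert 'd'  (+1)
  2. insert 'i'  (+1)
  3. keep 's'
  4. substitute 'e' -> 't'  (+1)
  5. substitute 'c' -> 'r'  (+1)
  6. substitute 't' -> 'i'  (+1)
  7. substitute 'o' -> 'c'  (+1)
  8. substitute 'r' -> 't'  (+1)
Total edit operations: 7
Edit distance = 7


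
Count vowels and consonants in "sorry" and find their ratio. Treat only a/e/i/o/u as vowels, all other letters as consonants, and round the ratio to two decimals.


Word: "sorry"
Vowels (a,e,i,o,u): 1
Consonants: 4
Ratio = 1/4
= 0.25


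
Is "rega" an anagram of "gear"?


Word 1: "gear" → sorted: aegr
Word 2: "rega" → sorted: aegr
Same letters? aegr == aegr
Anagram = Yes


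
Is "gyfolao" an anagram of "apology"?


Word 1: "apology" → sorted: agloopy
Word 2: "gyfolao" → sorted: afglooy
Same letters? agloopy != afglooy
Anagram = No


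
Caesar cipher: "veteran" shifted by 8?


Word: "veteran"
Shift: 8
Each letter → (letter + shift) mod 26:
  'v' (21) + 8 = 3 → 'd'
  'e' (4) + 8 = 12 → 'm'
  't' (19) + 8 = 1 → 'b'
  'e' (4) + 8 = 12 → 'm'
  'r' (17) + 8 = 25 → 'z'
  'a' (0) + 8 = 8 → 'i'
  'n' (13) + 8 = 21 → 'v'
Result = "dmbmziv"


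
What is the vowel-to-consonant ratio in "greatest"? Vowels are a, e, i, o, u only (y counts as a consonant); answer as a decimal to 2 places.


Word: "greatest"
Vowels (a,e,i,o,u): 3
Consonants: 5
Ratio = 3/5
= 0.60


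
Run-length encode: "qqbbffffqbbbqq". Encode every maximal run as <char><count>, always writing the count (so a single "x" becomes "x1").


String: "qqbbffffqbbbqq"
Scanning for consecutive runs:
  'q' x 2
  'b' x 2
  'f' x 4
  'q' x 1
  'b' x 3
  'q' x 2
RLE = "q2b2f4q1b3q2"


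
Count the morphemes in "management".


Word: "management"
Morphemes: manage + -ment
Each morpheme carries meaning
= 2 morphemes


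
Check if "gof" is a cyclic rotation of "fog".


Word: "fog", Candidate: "gof"
Method: check if candidate is substring of word+word
"fogfog" contains "gof"? No
Is rotation = No


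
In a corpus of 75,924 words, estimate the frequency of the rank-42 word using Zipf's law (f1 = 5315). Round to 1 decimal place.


Zipf's law: f(r) = f(1) / r
f(1) = 5315
f(42) = 5315 / 42
= 126.5 occurrences


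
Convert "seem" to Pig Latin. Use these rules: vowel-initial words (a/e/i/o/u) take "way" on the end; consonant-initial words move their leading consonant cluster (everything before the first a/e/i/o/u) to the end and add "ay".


Word: "seem"
Starts with consonant(s) → move to end, add 'ay'
Consonant cluster: "s"
Pig Latin = "eemsay"


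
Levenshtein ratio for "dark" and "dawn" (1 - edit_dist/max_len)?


Word 1: "dark" (length 4)
Word 2: "dawn" (length 4)
One optimal edit sequence:
  1. keep 'd'
  2. keep 'a'
  3. substitute 'r' -> 'w'  (+1)
  4. substitute 'k' -> 'n'  (+1)
Edit distance = 2
Max length = max(4, 4) = 4
Similarity = 1 - 2/4
= 0.5000


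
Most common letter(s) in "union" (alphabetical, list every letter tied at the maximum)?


Word: "union"
Letter counts:
  'i': 1
  'n': 2
  'o': 1
  'u': 1
Maximum count = 2
Most frequent = 'n' (2 times each)


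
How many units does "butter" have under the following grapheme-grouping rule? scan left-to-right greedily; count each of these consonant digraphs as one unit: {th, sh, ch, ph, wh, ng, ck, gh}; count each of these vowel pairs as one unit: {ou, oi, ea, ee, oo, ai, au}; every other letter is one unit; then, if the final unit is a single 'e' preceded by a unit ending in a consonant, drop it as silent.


Word: "butter" (6 letters)
Left-to-right scan:
  (1) 'b' (letter)
  (2) 'u' (letter)
  (3) 't' (letter)
  (4) 't' (letter)
  (5) 'e' (letter)
  (6) 'r' (letter)
Units from scan: 6
Sound units = 6 units


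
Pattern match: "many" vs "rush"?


Pattern of "many": [0, 1, 2, 3]
Pattern of "rush": [0, 1, 2, 3]
Patterns match
Same pattern = Yes


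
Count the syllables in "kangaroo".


Word: "kangaroo"
Syllable breakdown: kan-ga-roo
Counting: 3 parts
= 3 syllables


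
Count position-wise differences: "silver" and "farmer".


Comparing character by character (same length = 6):
  Pos 0: 's' vs 'f' !=
  Pos 1: 'i' vs 'a' !=
  Pos 2: 'l' vs 'r' !=
  Pos 3: 'v' vs 'm' !=
  Pos 4: 'e' vs 'e' =
  Pos 5: 'r' vs 'r' =
Hamming distance = 4


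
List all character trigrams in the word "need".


Word: "need" (length 4)
Number of trigrams = 4 - 3 + 1 = 2
  Position 0: "nee"
  Position 1: "eed"
Trigrams = "nee", "eed"


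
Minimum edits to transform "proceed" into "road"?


Word 1: "proceed" (length 7)
Word 2: "road" (length 4)
One optimal edit sequence (insert/delete/substitute each cost 1):
  1. delete 'p'  (+1)
  2. keep 'r'
  3. keep 'o'
  4. delete 'c'  (+1)
  5. delete 'e'  (+1)
  6. substitute 'e' -> 'a'  (+1)
  7. keep 'd'
Total edit operations: 4
Edit distance = 4


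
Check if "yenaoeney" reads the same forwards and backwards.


Word: "yenaoeney"
Reversed: "yeneoaney"
Forward == Backward? yenaoeney != yeneoaney
Palindrome = No


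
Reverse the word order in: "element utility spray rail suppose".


Original: "element utility spray rail suppose"
Words (1..n): element | utility | spray | rail | suppose
Reversed (n..1): suppose | rail | spray | utility | element
Result = "suppose rail spray utility element"


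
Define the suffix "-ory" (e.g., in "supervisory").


Suffix: -ory
Example: supervisory = supervise + -ory, with a spelling change
Meaning = relating to / place for


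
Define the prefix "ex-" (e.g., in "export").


Prefix: ex-
As in: export -> ex- + port
Meaning = out / former


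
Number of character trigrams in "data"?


Word: "data" (length 4)
Number of 3-grams = length - 3 + 1 = 4 - 3 + 1
= 2


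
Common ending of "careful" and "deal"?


Word 1: "careful"
Word 2: "deal"
Comparing from end:
  Pos -1: 'l' == 'l'
  Pos -2: 'u' != 'a' (stop)
LCS = "l" (length 1)


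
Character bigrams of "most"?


Word: "most" (length 4)
Number of bigrams = 4 - 2 + 1 = 3
  Position 0: "mo"
  Position 1: "os"
  Position 2: "st"
Bigrams = "mo", "os", "st"


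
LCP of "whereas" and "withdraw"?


Word 1: "whereas"
Word 2: "withdraw"
Comparing from start:
  Pos 0: 'w' == 'w'
  Pos 1: 'h' != 'i' (stop)
LCP = "w" (length 1)


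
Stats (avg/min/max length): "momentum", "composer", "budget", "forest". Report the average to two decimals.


Lengths: "momentum"=8, "composer"=8, "budget"=6, "forest"=6
Sum = 28, Count = 4
Average = 28/4 = 7.00
= avg=7.00, min=6, max=8


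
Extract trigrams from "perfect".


Word: "perfect" (length 7)
Number of trigrams = 7 - 3 + 1 = 5
  Position 0: "per"
  Position 1: "erf"
  Position 2: "rfe"
  Position 3: "fec"
  Position 4: "ect"
Trigrams = "per", "erf", "rfe", "fec", "ect"


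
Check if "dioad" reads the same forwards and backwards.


Word: "dioad"
Reversed: "daoid"
Forward == Backward? dioad != daoid
Palindrome = No


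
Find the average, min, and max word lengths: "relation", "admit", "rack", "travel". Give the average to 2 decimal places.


Lengths: "relation"=8, "admit"=5, "rack"=4, "travel"=6
Sum = 23, Count = 4
Average = 23/4 = 5.75
= avg=5.75, min=4, max=8


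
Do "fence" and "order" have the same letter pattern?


Pattern of "fence": [0, 1, 2, 3, 1]
Pattern of "order": [0, 1, 2, 3, 1]
Patterns match
Same pattern = Yes


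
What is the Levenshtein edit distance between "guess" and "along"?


Word 1: "guess" (length 5)
Word 2: "along" (length 5)
One optimal edit sequence (insert/delete/substitute each cost 1):
  1. substitute 'g' -> 'a'  (+1)
  2. substitute 'u' -> 'l'  (+1)
  3. substitute 'e' -> 'o'  (+1)
  4. substitute 's' -> 'n'  (+1)
  5. substitute 's' -> 'g'  (+1)
Total edit operations: 5
Edit distance = 5


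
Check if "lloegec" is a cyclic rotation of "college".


Word: "college", Candidate: "lloegec"
Method: check if candidate is substring of word+word
"collegecollege" contains "lloegec"? No
Is rotation = No


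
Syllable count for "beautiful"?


Word: "beautiful"
Syllable breakdown: beau-ti-ful
Counting: 3 parts
= 3 syllables


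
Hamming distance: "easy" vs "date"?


Comparing character by character (same length = 4):
  Pos 0: 'e' vs 'd' !=
  Pos 1: 'a' vs 'a' =
  Pos 2: 's' vs 't' !=
  Pos 3: 'y' vs 'e' !=
Hamming distance = 3


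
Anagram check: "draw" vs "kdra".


Word 1: "draw" → sorted: adrw
Word 2: "kdra" → sorted: adkr
Same letters? adrw != adkr
Anagram = No


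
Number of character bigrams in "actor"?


Word: "actor" (length 5)
Number of 2-grams = length - 2 + 1 = 5 - 2 + 1
= 4


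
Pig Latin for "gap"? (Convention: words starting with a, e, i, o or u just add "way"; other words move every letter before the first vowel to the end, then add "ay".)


Word: "gap"
Starts with consonant(s) → move to end, add 'ay'
Consonant cluster: "g"
Pig Latin = "apgay"


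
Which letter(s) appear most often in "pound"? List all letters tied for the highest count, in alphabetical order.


Word: "pound"
Letter counts:
  'd': 1
  'n': 1
  'o': 1
  'p': 1
  'u': 1
Maximum count = 1
Most frequent = 'd', 'n', 'o', 'p', 'u' (1 time each)


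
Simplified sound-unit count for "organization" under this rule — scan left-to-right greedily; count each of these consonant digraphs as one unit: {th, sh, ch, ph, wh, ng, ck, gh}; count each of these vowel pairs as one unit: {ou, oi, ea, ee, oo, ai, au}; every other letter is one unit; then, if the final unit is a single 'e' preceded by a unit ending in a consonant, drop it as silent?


Word: "organization" (12 letters)
Left-to-right scan:
  (1) 'o' (letter)
  (2) 'r' (letter)
  (3) 'g' (letter)
  (4) 'a' (letter)
  (5) 'n' (letter)
  (6) 'i' (letter)
  (7) 'z' (letter)
  (8) 'a' (letter)
  (9) 't' (letter)
  (10) 'i' (letter)
  (11) 'o' (letter)
  (12) 'n' (letter)
Units from scan: 12
Sound units = 12 units


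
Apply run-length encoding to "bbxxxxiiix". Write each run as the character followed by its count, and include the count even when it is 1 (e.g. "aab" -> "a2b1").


String: "bbxxxxiiix"
Scanning for consecutive runs:
  'b' x 2
  'x' x 4
  'i' x 3
  'x' x 1
RLE = "b2x4i3x1"


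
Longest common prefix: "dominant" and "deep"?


Word 1: "dominant"
Word 2: "deep"
Comparing from start:
  Pos 0: 'd' == 'd'
  Pos 1: 'o' != 'e' (stop)
LCP = "d" (length 1)


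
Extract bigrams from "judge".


Word: "judge" (length 5)
Number of bigrams = 5 - 2 + 1 = 4
  Position 0: "ju"
  Position 1: "ud"
  Position 2: "dg"
  Position 3: "ge"
Bigrams = "ju", "ud", "dg", "ge"


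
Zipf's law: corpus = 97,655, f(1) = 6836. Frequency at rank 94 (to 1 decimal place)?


Zipf's law: f(r) = f(1) / r
f(1) = 6836
f(94) = 6836 / 94
= 72.7 occurrences


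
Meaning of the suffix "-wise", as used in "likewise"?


Suffix: -wise
Example: likewise (like + -wise)
Meaning = in the manner of


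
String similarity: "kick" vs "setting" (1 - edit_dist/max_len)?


Word 1: "kick" (length 4)
Word 2: "setting" (length 7)
One optimal edit sequence:
  1. insert 's'  (+1)
  2. insert 'e'  (+1)
  3. insert 't'  (+1)
  4. substitute 'k' -> 't'  (+1)
  5. keep 'i'
  6. substitute 'c' -> 'n'  (+1)
  7. substitute 'k' -> 'g'  (+1)
Edit distance = 6
Max length = max(4, 7) = 7
Similarity = 1 - 6/7
= 0.1429


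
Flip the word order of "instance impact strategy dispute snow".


Original: "instance impact strategy dispute snow"
Words (1..n): instance | impact | strategy | dispute | snow
Reversed (n..1): snow | dispute | strategy | impact | instance
Result = "snow dispute strategy impact instance"


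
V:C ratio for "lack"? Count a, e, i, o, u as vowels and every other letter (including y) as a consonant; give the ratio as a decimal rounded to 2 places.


Word: "lack"
Vowels (a,e,i,o,u): 1
Consonants: 3
Ratio = 1/3
= 0.33


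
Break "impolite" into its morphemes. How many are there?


Word: "impolite"
Morphemes: im- / polite
Each morpheme carries meaning
= 2 morphemes


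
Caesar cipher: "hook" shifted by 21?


Word: "hook"
Shift: 21
Each letter → (letter + shift) mod 26:
  'h' (7) + 21 = 2 → 'c'
  'o' (14) + 21 = 9 → 'j'
  'o' (14) + 21 = 9 → 'j'
  'k' (10) + 21 = 5 → 'f'
Result = "cjjf"


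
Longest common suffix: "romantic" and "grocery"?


Word 1: "romantic"
Word 2: "grocery"
Comparing from end:
  Pos -1: 'c' != 'y' (stop)
LCS = "" (length 0)


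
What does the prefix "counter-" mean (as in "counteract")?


Prefix: counter-
Example: counteract = counter- + act
Meaning = against / opposite


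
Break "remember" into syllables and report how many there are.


Word: "remember"
Syllable breakdown: re-mem-ber
Counting: 3 parts
= 3 syllables


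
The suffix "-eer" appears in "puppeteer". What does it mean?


Suffix: -eer
Example: puppeteer = puppet + -eer
Meaning = one who is concerned with


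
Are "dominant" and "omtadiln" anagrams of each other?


Word 1: "dominant" → sorted: adimnnot
Word 2: "omtadiln" → sorted: adilmnot
Same letters? adimnnot != adilmnot
Anagram = No


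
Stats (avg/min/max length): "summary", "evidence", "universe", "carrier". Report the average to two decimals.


Lengths: "summary"=7, "evidence"=8, "universe"=8, "carrier"=7
Sum = 30, Count = 4
Average = 30/4 = 7.50
= avg=7.50, min=7, max=8


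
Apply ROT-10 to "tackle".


Word: "tackle"
Shift: 10
Each letter → (letter + shift) mod 26:
  't' (19) + 10 = 3 → 'd'
  'a' (0) + 10 = 10 → 'k'
  'c' (2) + 10 = 12 → 'm'
  'k' (10) + 10 = 20 → 'u'
  'l' (11) + 10 = 21 → 'v'
  'e' (4) + 10 = 14 → 'o'
Result = "dkmuvo"


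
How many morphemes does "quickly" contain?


Word: "quickly"
Morphemes: quick / -ly
Each morpheme carries meaning
= 2 morphemes


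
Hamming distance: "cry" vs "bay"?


Comparing character by character (same length = 3):
  Pos 0: 'c' vs 'b' !=
  Pos 1: 'r' vs 'a' !=
  Pos 2: 'y' vs 'y' =
Hamming distance = 2


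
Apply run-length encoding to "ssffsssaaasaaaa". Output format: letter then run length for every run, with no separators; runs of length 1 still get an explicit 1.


String: "ssffsssaaasaaaa"
Scanning for consecutive runs:
  's' x 2
  'f' x 2
  's' x 3
  'a' x 3
  's' x 1
  'a' x 4
RLE = "s2f2s3a3s1a4"


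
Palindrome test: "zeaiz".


Word: "zeaiz"
Reversed: "ziaez"
Forward == Backward? zeaiz != ziaez
Palindrome = No


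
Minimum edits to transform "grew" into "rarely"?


Word 1: "grew" (length 4)
Word 2: "rarely" (length 6)
One optimal edit sequence (insert/delete/substitute each cost 1):
  1. insert 'r'  (+1)
  2. substitute 'g' -> 'a'  (+1)
  3. keep 'r'
  4. keep 'e'
  5. insert 'l'  (+1)
  6. substitute 'w' -> 'y'  (+1)
Total edit operations: 4
Edit distance = 4


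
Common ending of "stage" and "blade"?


Word 1: "stage"
Word 2: "blade"
Comparing from end:
  Pos -1: 'e' == 'e'
  Pos -2: 'g' != 'd' (stop)
LCS = "e" (length 1)


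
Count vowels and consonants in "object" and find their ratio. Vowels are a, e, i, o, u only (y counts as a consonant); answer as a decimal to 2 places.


Word: "object"
Vowels (a,e,i,o,u): 2
Consonants: 4
Ratio = 2/4
= 0.50


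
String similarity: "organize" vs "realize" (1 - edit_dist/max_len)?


Word 1: "organize" (length 8)
Word 2: "realize" (length 7)
One optimal edit sequence:
  1. delete 'o'  (+1)
  2. keep 'r'
  3. substitute 'g' -> 'e'  (+1)
  4. keep 'a'
  5. substitute 'n' -> 'l'  (+1)
  6. keep 'i'
  7. keep 'z'
  8. keep 'e'
Edit distance = 3
Max length = max(8, 7) = 8
Similarity = 1 - 3/8
= 0.6250


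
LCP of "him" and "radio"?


Word 1: "him"
Word 2: "radio"
Comparing from start:
  Pos 0: 'h' != 'r' (stop)
LCP = "" (length 0)


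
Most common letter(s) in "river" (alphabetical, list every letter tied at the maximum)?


Word: "river"
Letter counts:
  'e': 1
  'i': 1
  'r': 2
  'v': 1
Maximum count = 2
Most frequent = 'r' (2 times each)


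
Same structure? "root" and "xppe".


Pattern of "root": [0, 1, 1, 2]
Pattern of "xppe": [0, 1, 1, 2]
Patterns match
Same pattern = Yes


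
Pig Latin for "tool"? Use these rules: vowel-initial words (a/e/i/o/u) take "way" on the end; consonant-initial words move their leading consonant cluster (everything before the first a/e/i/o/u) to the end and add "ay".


Word: "tool"
Starts with consonant(s) → move to end, add 'ay'
Consonant cluster: "t"
Pig Latin = "ooltay"


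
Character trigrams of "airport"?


Word: "airport" (length 7)
Number of trigrams = 7 - 3 + 1 = 5
  Position 0: "air"
  Position 1: "irp"
  Position 2: "rpo"
  Position 3: "por"
  Position 4: "ort"
Trigrams = "air", "irp", "rpo", "por", "ort"


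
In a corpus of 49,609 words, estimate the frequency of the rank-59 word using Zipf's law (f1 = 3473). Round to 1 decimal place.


Zipf's law: f(r) = f(1) / r
f(1) = 3473
f(59) = 3473 / 59
= 58.9 occurrences


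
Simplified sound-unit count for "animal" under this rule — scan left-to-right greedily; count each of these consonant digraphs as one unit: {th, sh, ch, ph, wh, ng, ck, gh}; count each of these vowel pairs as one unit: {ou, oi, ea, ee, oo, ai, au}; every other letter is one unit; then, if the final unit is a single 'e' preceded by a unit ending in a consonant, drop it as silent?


Word: "animal" (6 letters)
Left-to-right scan:
  1. 'a' (letter)
  2. 'n' (letter)
  3. 'i' (letter)
  4. 'm' (letter)
  5. 'a' (letter)
  6. 'l' (letter)
Units from scan: 6
Sound units = 6 units


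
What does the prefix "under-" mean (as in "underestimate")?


Prefix: under-
Example: underestimate (under- + estimate)
Meaning = insufficient


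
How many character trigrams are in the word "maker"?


Word: "maker" (length 5)
Number of 3-grams = length - 3 + 1 = 5 - 3 + 1
= 3


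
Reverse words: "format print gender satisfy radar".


Original: "format print gender satisfy radar"
Words (1..n): format | print | gender | satisfy | radar
Reversed (n..1): radar | satisfy | gender | print | format
Result = "radar satisfy gender print format"


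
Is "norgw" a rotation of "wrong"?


Word: "wrong", Candidate: "norgw"
Method: check if candidate is substring of word+word
"wrongwrong" contains "norgw"? No
Is rotation = No


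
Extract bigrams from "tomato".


Word: "tomato" (length 6)
Number of bigrams = 6 - 2 + 1 = 5
  Position 0: "to"
  Position 1: "om"
  Position 2: "ma"
  Position 3: "at"
  Position 4: "to"
Bigrams = "to", "om", "ma", "at", "to"


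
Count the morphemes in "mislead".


Word: "mislead"
Morphemes: mis- + lead
Each morpheme carries meaning
= 2 morphemes


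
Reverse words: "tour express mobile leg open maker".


Original: "tour express mobile leg open maker"
Words (1..n): tour | express | mobile | leg | open | maker
Reversed (n..1): maker | open | leg | mobile | express | tour
Result = "maker open leg mobile express tour"


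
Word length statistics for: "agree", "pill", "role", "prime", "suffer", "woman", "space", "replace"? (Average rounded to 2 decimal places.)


Lengths: "agree"=5, "pill"=4, "role"=4, "prime"=5, "suffer"=6, "woman"=5, "space"=5, "replace"=7
Sum = 41, Count = 8
Average = 41/8 = 5.13
= avg=5.13, min=4, max=7


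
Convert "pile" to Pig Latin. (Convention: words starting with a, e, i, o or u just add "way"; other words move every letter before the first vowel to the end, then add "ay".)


Word: "pile"
Starts with consonant(s) → move to end, add 'ay'
Consonant cluster: "p"
Pig Latin = "ilepay"


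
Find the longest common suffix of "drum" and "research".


Word 1: "drum"
Word 2: "research"
Comparing from end:
  Pos -1: 'm' != 'h' (stop)
LCS = "" (length 0)


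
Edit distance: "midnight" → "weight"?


Word 1: "midnight" (length 8)
Word 2: "weight" (length 6)
One optimal edit sequence (insert/delete/substitute each cost 1):
  1. delete 'm'  (+1)
  2. delete 'i'  (+1)
  3. substitute 'd' -> 'w'  (+1)
  4. substitute 'n' -> 'e'  (+1)
  5. keep 'i'
  6. keep 'g'
  7. keep 'h'
  8. keep 't'
Total edit operations: 4
Edit distance = 4


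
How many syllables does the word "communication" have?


Word: "communication"
Syllable breakdown: com · mu · ni · ca · tion
Counting: 5 parts
= 5 syllables


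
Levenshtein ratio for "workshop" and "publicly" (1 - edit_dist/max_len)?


Word 1: "workshop" (length 8)
Word 2: "publicly" (length 8)
One optimal edit sequence:
  1. substitute 'w' -> 'p'  (+1)
  2. substitute 'o' -> 'u'  (+1)
  3. substitute 'r' -> 'b'  (+1)
  4. substitute 'k' -> 'l'  (+1)
  5. substitute 's' -> 'i'  (+1)
  6. substitute 'h' -> 'c'  (+1)
  7. substitute 'o' -> 'l'  (+1)
  8. substitute 'p' -> 'y'  (+1)
Edit distance = 8
Max length = max(8, 8) = 8
Similarity = 1 - 8/8
= 0.0000


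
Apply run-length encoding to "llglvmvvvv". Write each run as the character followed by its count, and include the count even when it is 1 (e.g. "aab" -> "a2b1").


String: "llglvmvvvv"
Scanning for consecutive runs:
  'l' x 2
  'g' x 1
  'l' x 1
  'v' x 1
  'm' x 1
  'v' x 4
RLE = "l2g1l1v1m1v4"
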